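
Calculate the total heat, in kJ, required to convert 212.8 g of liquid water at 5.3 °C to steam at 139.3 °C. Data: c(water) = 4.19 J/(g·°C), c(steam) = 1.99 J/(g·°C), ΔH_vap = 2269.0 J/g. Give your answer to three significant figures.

q = 584 kJ

q1 (heat water 5.3→100.0 °C): 212.8 × 4.19 × 94.7 = 84438 J
q2 (vaporize at 100 °C): 212.8 × 2269.0 = 482843 J
q3 (heat steam 100.0→139.3 °C): 212.8 × 1.99 × 39.3 = 16642 J
Total: 84438 + 482843 + 16642 = 583923 J = 584 kJ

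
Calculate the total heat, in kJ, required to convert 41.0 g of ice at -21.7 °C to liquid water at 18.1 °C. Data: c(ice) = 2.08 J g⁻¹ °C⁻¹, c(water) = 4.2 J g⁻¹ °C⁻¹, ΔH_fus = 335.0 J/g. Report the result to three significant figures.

q1 (heat ice -21.7→0.0 °C): 41.0 × 2.08 × 21.7 = 1851 J
q2 (melt at 0 °C): 41.0 × 335.0 = 13735 J
q3 (heat water 0.0→18.1 °C): 41.0 × 4.2 × 18.1 = 3117 J
Total: 1851 + 13735 + 3117 = 18703 J = 18.7 kJ

q = 18.7 kJ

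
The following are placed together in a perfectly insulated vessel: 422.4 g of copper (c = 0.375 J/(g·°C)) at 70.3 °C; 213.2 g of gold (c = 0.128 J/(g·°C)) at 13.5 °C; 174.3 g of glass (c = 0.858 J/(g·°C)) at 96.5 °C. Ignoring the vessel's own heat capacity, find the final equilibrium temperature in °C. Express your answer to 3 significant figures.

T_f = 77.4 °C

Σ mᵢcᵢ(T − Tᵢ) = 0  ⇒  T = Σ mᵢcᵢTᵢ / Σ mᵢcᵢ
Σ mᵢcᵢ = 422.4×0.375 + 213.2×0.128 + 174.3×0.858 = 335.2390
Σ mᵢcᵢTᵢ = 158.4×70.3 + 27.2896×13.5 + 149.5494×96.5 = 25935
T = 25935 / 335.2390 = 77.36 °C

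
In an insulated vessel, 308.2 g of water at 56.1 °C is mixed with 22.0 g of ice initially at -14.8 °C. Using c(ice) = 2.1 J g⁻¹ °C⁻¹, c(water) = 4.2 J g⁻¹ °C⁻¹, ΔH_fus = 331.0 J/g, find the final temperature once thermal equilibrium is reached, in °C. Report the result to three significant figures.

T_f = 46.6 °C

Heat to bring ice to 0 °C and melt it: q₁ = 22.0×2.1×14.8 + 22.0×331.0 = 7965.8 J
Heat the water can supply cooling to 0 °C: 308.2×4.2×56.1 = 72618.1 J > q₁, so all ice melts.
Energy balance: 308.2×4.2×(56.1 − T) = 7965.8 + 22.0×4.2×(T − 0)
1294.44(56.1 − T) = 7965.8 + 92.4 T
72618.1 − 7965.8 = 1386.84 T
T = 64652.3 / 1386.84 = 46.62 °C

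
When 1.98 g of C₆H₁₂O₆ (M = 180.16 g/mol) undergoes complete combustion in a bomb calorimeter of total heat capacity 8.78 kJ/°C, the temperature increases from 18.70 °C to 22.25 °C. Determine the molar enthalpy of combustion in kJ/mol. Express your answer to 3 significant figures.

ΔH = -2840 kJ/mol

ΔT = 22.25 − 18.70 = 3.55 °C
q_cal = C_cal × ΔT = 8.78 × 3.55 = 31.169 kJ
n = 1.98 / 180.16 = 0.01099 mol
q_rxn = −q_cal = -31.169 kJ
ΔH = -31.169 / 0.01099 = -2836 kJ/mol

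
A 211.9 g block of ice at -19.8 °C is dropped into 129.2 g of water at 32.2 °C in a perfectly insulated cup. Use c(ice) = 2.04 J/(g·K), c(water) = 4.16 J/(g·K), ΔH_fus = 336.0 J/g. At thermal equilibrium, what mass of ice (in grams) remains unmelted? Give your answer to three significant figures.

m_ice remaining = 186 g

Heat to warm all ice to 0 °C: 211.9×2.04×19.8 = 8559.1 J
Heat released by water cooling to 0 °C: 129.2×4.16×32.2 = 17307 J
17307 J < 8559.1 + 211.9×336.0 = 79757.5 J, so not all ice melts; final T = 0 °C.
Heat left for melting: 17307 − 8559.1 = 8747.9 J
Mass melted = 8747.9 / 336.0 = 26.04 g
Ice remaining = 211.9 − 26.04 = 185.86 g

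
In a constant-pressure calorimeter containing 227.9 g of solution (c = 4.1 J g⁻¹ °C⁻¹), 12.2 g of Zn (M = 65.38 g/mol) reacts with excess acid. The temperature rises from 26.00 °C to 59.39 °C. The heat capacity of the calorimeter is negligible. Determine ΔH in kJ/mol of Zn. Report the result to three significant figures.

|ΔT| = |59.39 − 26.00| = 33.39 °C
|q_surr| = (227.9 × 4.1) × 33.39 = 934.39 × 33.39 = 31200 J
n(Zn) = 12.2 / 65.38 = 0.1866 mol
Temperature rose, so q_rxn = −|q_surr| = -31.20 kJ
ΔH = q_rxn / n = -167.2 kJ/mol

ΔH = -167 kJ/mol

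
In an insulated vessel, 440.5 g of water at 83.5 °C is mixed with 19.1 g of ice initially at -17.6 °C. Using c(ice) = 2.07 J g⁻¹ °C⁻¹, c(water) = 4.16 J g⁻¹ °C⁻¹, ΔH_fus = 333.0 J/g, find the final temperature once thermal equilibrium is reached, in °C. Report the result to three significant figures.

T_f = 76.3 °C

Heat to bring ice to 0 °C and melt it: q₁ = 19.1×2.07×17.6 + 19.1×333.0 = 7056.2 J
Heat the water can supply cooling to 0 °C: 440.5×4.16×83.5 = 153012 J > q₁, so all ice melts.
Energy balance: 440.5×4.16×(83.5 − T) = 7056.2 + 19.1×4.16×(T − 0)
1832.48(83.5 − T) = 7056.2 + 79.456 T
153012 − 7056.2 = 1911.936 T
T = 145955.8 / 1911.936 = 76.34 °C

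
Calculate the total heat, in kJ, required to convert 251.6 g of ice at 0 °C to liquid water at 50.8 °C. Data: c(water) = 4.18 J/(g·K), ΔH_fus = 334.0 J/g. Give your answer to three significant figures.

q1 (melt at 0 °C): 251.6 × 334.0 = 84034 J
q2 (heat water 0.0→50.8 °C): 251.6 × 4.18 × 50.8 = 53426 J
Total: 84034 + 53426 = 137460 J = 137 kJ

q = 137 kJ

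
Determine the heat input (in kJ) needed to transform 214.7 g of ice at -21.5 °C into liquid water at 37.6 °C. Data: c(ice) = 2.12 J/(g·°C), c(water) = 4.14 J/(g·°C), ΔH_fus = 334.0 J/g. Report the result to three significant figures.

q1 (heat ice -21.5→0.0 °C): 214.7 × 2.12 × 21.5 = 9786 J
q2 (melt at 0 °C): 214.7 × 334.0 = 71710 J
q3 (heat water 0.0→37.6 °C): 214.7 × 4.14 × 37.6 = 33421 J
Total: 9786 + 71710 + 33421 = 114917 J = 115 kJ

q = 115 kJ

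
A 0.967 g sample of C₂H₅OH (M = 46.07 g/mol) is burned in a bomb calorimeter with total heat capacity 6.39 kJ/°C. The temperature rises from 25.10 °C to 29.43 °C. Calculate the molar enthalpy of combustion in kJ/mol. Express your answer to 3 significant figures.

ΔT = 29.43 − 25.10 = 4.33 °C
q_cal = C_cal × ΔT = 6.39 × 4.33 = 27.6687 kJ
n = 0.967 / 46.07 = 0.02099 mol
q_rxn = −q_cal = -27.6687 kJ
ΔH = -27.6687 / 0.02099 = -1318 kJ/mol

ΔH = -1320 kJ/mol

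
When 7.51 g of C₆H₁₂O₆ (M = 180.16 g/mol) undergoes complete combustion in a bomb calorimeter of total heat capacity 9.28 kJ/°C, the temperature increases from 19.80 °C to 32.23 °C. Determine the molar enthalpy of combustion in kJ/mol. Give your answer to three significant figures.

ΔT = 32.23 − 19.80 = 12.43 °C
q_cal = C_cal × ΔT = 9.28 × 12.43 = 115.3504 kJ
n = 7.51 / 180.16 = 0.04169 mol
q_rxn = −q_cal = -115.3504 kJ
ΔH = -115.3504 / 0.04169 = -2767 kJ/mol

ΔH = -2770 kJ/mol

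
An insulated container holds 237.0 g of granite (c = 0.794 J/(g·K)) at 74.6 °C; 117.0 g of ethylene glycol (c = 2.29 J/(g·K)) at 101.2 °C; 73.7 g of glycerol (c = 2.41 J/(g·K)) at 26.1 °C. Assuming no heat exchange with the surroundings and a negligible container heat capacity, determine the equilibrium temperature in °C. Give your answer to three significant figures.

Σ mᵢcᵢ(T − Tᵢ) = 0  ⇒  T = Σ mᵢcᵢTᵢ / Σ mᵢcᵢ
Σ mᵢcᵢ = 237.0×0.794 + 117.0×2.29 + 73.7×2.41 = 633.725
Σ mᵢcᵢTᵢ = 188.178×74.6 + 267.93×101.2 + 177.617×26.1 = 45788
T = 45788 / 633.725 = 72.25 °C

T_f = 72.3 °C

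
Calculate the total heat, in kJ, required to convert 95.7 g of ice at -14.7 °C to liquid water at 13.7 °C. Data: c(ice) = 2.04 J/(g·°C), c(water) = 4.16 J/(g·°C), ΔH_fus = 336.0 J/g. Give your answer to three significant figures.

q1 (heat ice -14.7→0.0 °C): 95.7 × 2.04 × 14.7 = 2870 J
q2 (melt at 0 °C): 95.7 × 336.0 = 32155 J
q3 (heat water 0.0→13.7 °C): 95.7 × 4.16 × 13.7 = 5454 J
Total: 2870 + 32155 + 5454 = 40479 J = 40.5 kJ

q = 40.5 kJ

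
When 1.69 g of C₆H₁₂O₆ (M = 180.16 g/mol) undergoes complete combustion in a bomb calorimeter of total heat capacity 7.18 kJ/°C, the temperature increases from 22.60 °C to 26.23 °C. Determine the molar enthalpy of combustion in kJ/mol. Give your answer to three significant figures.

ΔT = 26.23 − 22.60 = 3.63 °C
q_cal = C_cal × ΔT = 7.18 × 3.63 = 26.0634 kJ
n = 1.69 / 180.16 = 0.009381 mol
q_rxn = −q_cal = -26.0634 kJ
ΔH = -26.0634 / 0.009381 = -2778 kJ/mol

ΔH = -2780 kJ/mol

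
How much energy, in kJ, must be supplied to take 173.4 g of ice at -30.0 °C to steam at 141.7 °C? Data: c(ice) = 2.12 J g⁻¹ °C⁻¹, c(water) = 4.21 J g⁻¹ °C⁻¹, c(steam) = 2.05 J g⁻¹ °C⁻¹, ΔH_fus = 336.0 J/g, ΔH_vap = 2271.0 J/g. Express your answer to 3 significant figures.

q1 (heat ice -30.0→0.0 °C): 173.4 × 2.12 × 30.0 = 11028 J
q2 (melt at 0 °C): 173.4 × 336.0 = 58262 J
q3 (heat water 0.0→100.0 °C): 173.4 × 4.21 × 100.0 = 73001 J
q4 (vaporize at 100 °C): 173.4 × 2271.0 = 393791 J
q5 (heat steam 100.0→141.7 °C): 173.4 × 2.05 × 41.7 = 14823 J
Total: 11028 + 58262 + 73001 + 393791 + 14823 = 550905 J = 551 kJ

q = 551 kJ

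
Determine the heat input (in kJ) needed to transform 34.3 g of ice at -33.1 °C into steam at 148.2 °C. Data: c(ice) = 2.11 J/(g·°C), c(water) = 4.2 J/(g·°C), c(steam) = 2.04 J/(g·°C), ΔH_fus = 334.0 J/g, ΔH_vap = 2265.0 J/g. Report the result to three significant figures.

q1 (heat ice -33.1→0.0 °C): 34.3 × 2.11 × 33.1 = 2396 J
q2 (melt at 0 °C): 34.3 × 334.0 = 11456 J
q3 (heat water 0.0→100.0 °C): 34.3 × 4.2 × 100.0 = 14406 J
q4 (vaporize at 100 °C): 34.3 × 2265.0 = 77690 J
q5 (heat steam 100.0→148.2 °C): 34.3 × 2.04 × 48.2 = 3373 J
Total: 2396 + 11456 + 14406 + 77690 + 3373 = 109321 J = 109 kJ

q = 109 kJ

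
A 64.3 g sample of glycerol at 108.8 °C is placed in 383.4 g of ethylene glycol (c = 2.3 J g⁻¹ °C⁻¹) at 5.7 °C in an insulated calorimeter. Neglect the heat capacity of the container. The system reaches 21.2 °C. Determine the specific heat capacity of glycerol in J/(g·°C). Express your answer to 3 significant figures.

c = 2.43 J/(g·°C)

q_gained = (383.4 × 2.3) × (21.2 − 5.7) = 13670 J
q_lost = 64.3 × c × (108.8 − 21.2) = 5632.68 c
Set equal: c = 13670 / 5632.68 = 2.43 J/(g·°C)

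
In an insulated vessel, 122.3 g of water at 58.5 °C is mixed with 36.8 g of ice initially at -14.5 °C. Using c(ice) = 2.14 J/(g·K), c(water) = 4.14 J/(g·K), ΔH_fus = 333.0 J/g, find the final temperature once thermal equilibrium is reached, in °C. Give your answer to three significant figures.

T_f = 24.6 °C

Heat to bring ice to 0 °C and melt it: q₁ = 36.8×2.14×14.5 + 36.8×333.0 = 13396 J
Heat the water can supply cooling to 0 °C: 122.3×4.14×58.5 = 29619.8 J > q₁, so all ice melts.
Energy balance: 122.3×4.14×(58.5 − T) = 13396 + 36.8×4.14×(T − 0)
506.322(58.5 − T) = 13396 + 152.352 T
29619.8 − 13396 = 658.674 T
T = 16223.8 / 658.674 = 24.63 °C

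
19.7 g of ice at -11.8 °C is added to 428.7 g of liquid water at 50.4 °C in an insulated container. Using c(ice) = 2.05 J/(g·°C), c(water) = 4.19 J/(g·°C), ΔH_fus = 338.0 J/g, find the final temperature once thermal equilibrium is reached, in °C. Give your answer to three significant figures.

Heat to bring ice to 0 °C and melt it: q₁ = 19.7×2.05×11.8 + 19.7×338.0 = 7135.1 J
Heat the water can supply cooling to 0 °C: 428.7×4.19×50.4 = 90531.2 J > q₁, so all ice melts.
Energy balance: 428.7×4.19×(50.4 − T) = 7135.1 + 19.7×4.19×(T − 0)
1796.253(50.4 − T) = 7135.1 + 82.543 T
90531.2 − 7135.1 = 1878.796 T
T = 83396.1 / 1878.796 = 44.39 °C

T_f = 44.4 °C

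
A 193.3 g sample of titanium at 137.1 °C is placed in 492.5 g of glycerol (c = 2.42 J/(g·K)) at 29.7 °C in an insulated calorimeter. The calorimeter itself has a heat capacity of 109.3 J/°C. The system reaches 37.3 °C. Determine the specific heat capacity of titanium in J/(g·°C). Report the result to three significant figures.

q_gained = (492.5 × 2.42 + 109.3) × (37.3 − 29.7) = 9889 J
q_lost = 193.3 × c × (137.1 − 37.3) = 19291.34 c
Set equal: c = 9889 / 19291.34 = 0.513 J/(g·°C)

c = 0.513 J/(g·°C)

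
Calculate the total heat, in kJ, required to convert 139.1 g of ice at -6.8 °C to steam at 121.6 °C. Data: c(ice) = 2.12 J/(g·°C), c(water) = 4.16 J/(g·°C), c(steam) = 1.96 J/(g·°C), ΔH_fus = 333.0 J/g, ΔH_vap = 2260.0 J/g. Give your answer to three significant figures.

q1 (heat ice -6.8→0.0 °C): 139.1 × 2.12 × 6.8 = 2005 J
q2 (melt at 0 °C): 139.1 × 333.0 = 46320 J
q3 (heat water 0.0→100.0 °C): 139.1 × 4.16 × 100.0 = 57866 J
q4 (vaporize at 100 °C): 139.1 × 2260.0 = 314366 J
q5 (heat steam 100.0→121.6 °C): 139.1 × 1.96 × 21.6 = 5889 J
Total: 2005 + 46320 + 57866 + 314366 + 5889 = 426446 J = 426 kJ

q = 426 kJ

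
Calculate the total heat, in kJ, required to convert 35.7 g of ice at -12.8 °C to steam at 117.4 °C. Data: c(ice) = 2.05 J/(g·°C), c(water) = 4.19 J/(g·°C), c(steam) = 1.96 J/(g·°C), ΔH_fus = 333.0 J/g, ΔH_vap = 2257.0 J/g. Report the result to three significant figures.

q1 (heat ice -12.8→0.0 °C): 35.7 × 2.05 × 12.8 = 937 J
q2 (melt at 0 °C): 35.7 × 333.0 = 11888 J
q3 (heat water 0.0→100.0 °C): 35.7 × 4.19 × 100.0 = 14958 J
q4 (vaporize at 100 °C): 35.7 × 2257.0 = 80575 J
q5 (heat steam 100.0→117.4 °C): 35.7 × 1.96 × 17.4 = 1218 J
Total: 937 + 11888 + 14958 + 80575 + 1218 = 109576 J = 110 kJ

q = 110 kJ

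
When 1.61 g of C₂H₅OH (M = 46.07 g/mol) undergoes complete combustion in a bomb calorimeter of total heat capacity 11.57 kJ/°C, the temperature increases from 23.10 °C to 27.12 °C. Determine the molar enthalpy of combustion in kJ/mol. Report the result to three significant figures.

ΔT = 27.12 − 23.10 = 4.02 °C
q_cal = C_cal × ΔT = 11.57 × 4.02 = 46.5114 kJ
n = 1.61 / 46.07 = 0.03495 mol
q_rxn = −q_cal = -46.5114 kJ
ΔH = -46.5114 / 0.03495 = -1331 kJ/mol

ΔH = -1330 kJ/mol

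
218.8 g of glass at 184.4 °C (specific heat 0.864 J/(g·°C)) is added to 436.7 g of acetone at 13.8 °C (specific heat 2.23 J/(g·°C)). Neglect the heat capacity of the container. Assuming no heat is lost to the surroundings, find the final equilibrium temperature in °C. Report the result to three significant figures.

T_f = 41.5 °C

Heat lost by glass = heat gained by acetone.
(218.8)(0.864)(184.4 − T) = (436.7)(2.23)(T − 13.8)
189.0432 (184.4 − T) = 973.841 (T − 13.8)
34860 − 189.0432 T = 973.841 T − 13439
48299 = 1162.8842 T
T = 41.53 °C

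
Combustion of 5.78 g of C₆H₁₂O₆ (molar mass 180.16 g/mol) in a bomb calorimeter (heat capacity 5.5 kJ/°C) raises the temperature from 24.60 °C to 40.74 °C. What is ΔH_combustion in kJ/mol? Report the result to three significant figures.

ΔH = -2770 kJ/mol

ΔT = 40.74 − 24.60 = 16.14 °C
q_cal = C_cal × ΔT = 5.5 × 16.14 = 88.77 kJ
n = 5.78 / 180.16 = 0.03208 mol
q_rxn = −q_cal = -88.77 kJ
ΔH = -88.77 / 0.03208 = -2767 kJ/mol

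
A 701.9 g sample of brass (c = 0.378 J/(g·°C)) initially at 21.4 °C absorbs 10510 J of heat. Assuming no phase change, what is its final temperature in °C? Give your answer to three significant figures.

T_f = 61.0 °C

ΔT = q / (m c) = 10510 / (701.9 × 0.378) = 39.61 °C
T_f = 21.4 + 39.61 = 61.01 °C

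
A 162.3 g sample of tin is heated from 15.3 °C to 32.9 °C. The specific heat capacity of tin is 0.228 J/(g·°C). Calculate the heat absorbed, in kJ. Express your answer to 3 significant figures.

q = 0.651 kJ

q = m c ΔT = 162.3 × 0.228 × (32.9 − 15.3)
q = 162.3 × 0.228 × 17.6 = 651.3 J = 0.651 kJ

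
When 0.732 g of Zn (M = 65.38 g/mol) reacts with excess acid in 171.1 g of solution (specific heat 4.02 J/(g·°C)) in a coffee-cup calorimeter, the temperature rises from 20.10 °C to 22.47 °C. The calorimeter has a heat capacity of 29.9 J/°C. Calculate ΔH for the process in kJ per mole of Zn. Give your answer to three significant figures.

|ΔT| = |22.47 − 20.10| = 2.37 °C
|q_surr| = (171.1 × 4.02 + 29.9) × 2.37 = 717.722 × 2.37 = 1701 J
n(Zn) = 0.732 / 65.38 = 0.01120 mol
Temperature rose, so q_rxn = −|q_surr| = -1.701 kJ
ΔH = q_rxn / n = -151.9 kJ/mol

ΔH = -152 kJ/mol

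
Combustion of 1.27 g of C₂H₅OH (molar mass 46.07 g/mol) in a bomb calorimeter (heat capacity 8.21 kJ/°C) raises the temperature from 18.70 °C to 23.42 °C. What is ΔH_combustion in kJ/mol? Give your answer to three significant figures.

ΔT = 23.42 − 18.70 = 4.72 °C
q_cal = C_cal × ΔT = 8.21 × 4.72 = 38.7512 kJ
n = 1.27 / 46.07 = 0.02757 mol
q_rxn = −q_cal = -38.7512 kJ
ΔH = -38.7512 / 0.02757 = -1406 kJ/mol

ΔH = -1410 kJ/mol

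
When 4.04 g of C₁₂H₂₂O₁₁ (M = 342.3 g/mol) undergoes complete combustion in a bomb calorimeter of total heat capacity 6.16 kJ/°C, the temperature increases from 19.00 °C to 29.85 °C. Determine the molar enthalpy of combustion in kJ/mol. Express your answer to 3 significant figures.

ΔT = 29.85 − 19.00 = 10.85 °C
q_cal = C_cal × ΔT = 6.16 × 10.85 = 66.836 kJ
n = 4.04 / 342.3 = 0.01180 mol
q_rxn = −q_cal = -66.836 kJ
ΔH = -66.836 / 0.01180 = -5664 kJ/mol

ΔH = -5660 kJ/mol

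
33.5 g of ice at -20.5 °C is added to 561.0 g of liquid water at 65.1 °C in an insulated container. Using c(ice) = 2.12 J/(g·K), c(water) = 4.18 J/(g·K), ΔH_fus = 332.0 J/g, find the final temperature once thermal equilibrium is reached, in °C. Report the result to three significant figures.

T_f = 56.4 °C

Heat to bring ice to 0 °C and melt it: q₁ = 33.5×2.12×20.5 + 33.5×332.0 = 12578 J
Heat the water can supply cooling to 0 °C: 561.0×4.18×65.1 = 152658 J > q₁, so all ice melts.
Energy balance: 561.0×4.18×(65.1 − T) = 12578 + 33.5×4.18×(T − 0)
2344.98(65.1 − T) = 12578 + 140.03 T
152658 − 12578 = 2485.01 T
T = 140080 / 2485.01 = 56.37 °C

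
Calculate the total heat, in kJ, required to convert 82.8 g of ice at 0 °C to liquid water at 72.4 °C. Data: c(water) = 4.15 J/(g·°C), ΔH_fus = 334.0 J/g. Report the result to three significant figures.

q1 (melt at 0 °C): 82.8 × 334.0 = 27655 J
q2 (heat water 0.0→72.4 °C): 82.8 × 4.15 × 72.4 = 24878 J
Total: 27655 + 24878 = 52533 J = 52.5 kJ

q = 52.5 kJ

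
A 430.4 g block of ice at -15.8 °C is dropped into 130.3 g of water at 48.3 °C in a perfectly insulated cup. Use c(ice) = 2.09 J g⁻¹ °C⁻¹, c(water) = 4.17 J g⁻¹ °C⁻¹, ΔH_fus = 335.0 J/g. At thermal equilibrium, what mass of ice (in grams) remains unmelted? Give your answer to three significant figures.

Heat to warm all ice to 0 °C: 430.4×2.09×15.8 = 14213 J
Heat released by water cooling to 0 °C: 130.3×4.17×48.3 = 26244 J
26244 J < 14213 + 430.4×335.0 = 158397 J, so not all ice melts; final T = 0 °C.
Heat left for melting: 26244 − 14213 = 12031 J
Mass melted = 12031 / 335.0 = 35.91 g
Ice remaining = 430.4 − 35.91 = 394.49 g

m_ice remaining = 394 g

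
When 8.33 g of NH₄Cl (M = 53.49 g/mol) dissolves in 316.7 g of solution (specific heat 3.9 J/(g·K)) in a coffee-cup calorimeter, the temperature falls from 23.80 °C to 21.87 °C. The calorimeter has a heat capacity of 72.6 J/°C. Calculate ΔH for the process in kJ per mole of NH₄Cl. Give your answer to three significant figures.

|ΔT| = |21.87 − 23.80| = 1.93 °C
|q_surr| = (316.7 × 3.9 + 72.6) × 1.93 = 1307.73 × 1.93 = 2524 J
n(NH₄Cl) = 8.33 / 53.49 = 0.1557 mol
Temperature fell, so q_rxn = +|q_surr| = 2.524 kJ
ΔH = q_rxn / n = 16.21 kJ/mol

ΔH = 16.2 kJ/mol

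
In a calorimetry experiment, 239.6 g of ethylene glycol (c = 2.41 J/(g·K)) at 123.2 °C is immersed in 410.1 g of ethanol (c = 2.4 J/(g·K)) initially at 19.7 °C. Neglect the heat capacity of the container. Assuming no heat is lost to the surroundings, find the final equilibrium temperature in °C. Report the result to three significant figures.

T_f = 58.0 °C

Heat lost by ethylene glycol = heat gained by ethanol.
(239.6)(2.41)(123.2 − T) = (410.1)(2.4)(T − 19.7)
577.436 (123.2 − T) = 984.24 (T − 19.7)
71140 − 577.436 T = 984.24 T − 19390
90530 = 1561.676 T
T = 57.97 °C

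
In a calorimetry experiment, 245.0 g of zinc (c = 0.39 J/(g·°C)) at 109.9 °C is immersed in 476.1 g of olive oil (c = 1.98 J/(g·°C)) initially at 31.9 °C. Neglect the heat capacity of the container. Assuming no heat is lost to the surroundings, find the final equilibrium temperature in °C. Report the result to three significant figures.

T_f = 39.1 °C

Heat lost by zinc = heat gained by olive oil.
(245.0)(0.39)(109.9 − T) = (476.1)(1.98)(T − 31.9)
95.55 (109.9 − T) = 942.678 (T − 31.9)
10501 − 95.55 T = 942.678 T − 30071
40572 = 1038.228 T
T = 39.08 °C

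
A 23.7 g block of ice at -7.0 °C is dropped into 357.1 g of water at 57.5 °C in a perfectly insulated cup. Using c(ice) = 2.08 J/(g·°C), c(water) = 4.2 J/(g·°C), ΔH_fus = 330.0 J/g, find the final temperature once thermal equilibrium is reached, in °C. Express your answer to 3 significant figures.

Heat to bring ice to 0 °C and melt it: q₁ = 23.7×2.08×7.0 + 23.7×330.0 = 8166.1 J
Heat the water can supply cooling to 0 °C: 357.1×4.2×57.5 = 86239.7 J > q₁, so all ice melts.
Energy balance: 357.1×4.2×(57.5 − T) = 8166.1 + 23.7×4.2×(T − 0)
1499.82(57.5 − T) = 8166.1 + 99.54 T
86239.7 − 8166.1 = 1599.36 T
T = 78073.6 / 1599.36 = 48.82 °C

T_f = 48.8 °C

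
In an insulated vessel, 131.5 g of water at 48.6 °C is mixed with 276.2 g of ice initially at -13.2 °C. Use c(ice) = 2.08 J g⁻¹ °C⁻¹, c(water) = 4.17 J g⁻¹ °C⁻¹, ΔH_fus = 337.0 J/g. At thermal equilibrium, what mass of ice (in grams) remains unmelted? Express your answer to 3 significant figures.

Heat to warm all ice to 0 °C: 276.2×2.08×13.2 = 7583.3 J
Heat released by water cooling to 0 °C: 131.5×4.17×48.6 = 26650 J
26650 J < 7583.3 + 276.2×337.0 = 100662.7 J, so not all ice melts; final T = 0 °C.
Heat left for melting: 26650 − 7583.3 = 19066.7 J
Mass melted = 19066.7 / 337.0 = 56.58 g
Ice remaining = 276.2 − 56.58 = 219.62 g

m_ice remaining = 220 g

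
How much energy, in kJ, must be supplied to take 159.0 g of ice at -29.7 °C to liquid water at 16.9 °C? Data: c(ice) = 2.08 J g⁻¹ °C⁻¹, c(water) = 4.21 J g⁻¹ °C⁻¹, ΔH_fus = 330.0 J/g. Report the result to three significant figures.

q = 73.6 kJ

q1 (heat ice -29.7→0.0 °C): 159.0 × 2.08 × 29.7 = 9822 J
q2 (melt at 0 °C): 159.0 × 330.0 = 52470 J
q3 (heat water 0.0→16.9 °C): 159.0 × 4.21 × 16.9 = 11313 J
Total: 9822 + 52470 + 11313 = 73605 J = 73.6 kJ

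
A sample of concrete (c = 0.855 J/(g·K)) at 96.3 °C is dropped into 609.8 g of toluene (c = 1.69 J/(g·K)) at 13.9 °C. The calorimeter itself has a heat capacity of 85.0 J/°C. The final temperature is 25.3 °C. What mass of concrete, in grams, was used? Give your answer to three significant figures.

m = 209 g

q_gained = (609.8 × 1.69 + 85.0) × (25.3 − 13.9) = 12717 J
q_lost = m × 0.855 × (96.3 − 25.3) = 60.705 m
m = 12717 / 60.705 = 209 g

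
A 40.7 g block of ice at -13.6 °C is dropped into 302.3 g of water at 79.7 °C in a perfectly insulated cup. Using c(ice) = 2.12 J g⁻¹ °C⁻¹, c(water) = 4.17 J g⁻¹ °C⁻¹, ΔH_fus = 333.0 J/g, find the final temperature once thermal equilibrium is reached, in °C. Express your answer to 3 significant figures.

Heat to bring ice to 0 °C and melt it: q₁ = 40.7×2.12×13.6 + 40.7×333.0 = 14727 J
Heat the water can supply cooling to 0 °C: 302.3×4.17×79.7 = 100469 J > q₁, so all ice melts.
Energy balance: 302.3×4.17×(79.7 − T) = 14727 + 40.7×4.17×(T − 0)
1260.591(79.7 − T) = 14727 + 169.719 T
100469 − 14727 = 1430.310 T
T = 85742 / 1430.310 = 59.946 °C

T_f = 59.9 °C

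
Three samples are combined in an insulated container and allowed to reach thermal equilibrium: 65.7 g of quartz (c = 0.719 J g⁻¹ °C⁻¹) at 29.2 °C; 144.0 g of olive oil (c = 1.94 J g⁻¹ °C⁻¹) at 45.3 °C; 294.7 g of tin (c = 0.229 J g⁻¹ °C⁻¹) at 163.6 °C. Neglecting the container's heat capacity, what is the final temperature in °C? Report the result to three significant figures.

T_f = 63.6 °C

Σ mᵢcᵢ(T − Tᵢ) = 0  ⇒  T = Σ mᵢcᵢTᵢ / Σ mᵢcᵢ
Σ mᵢcᵢ = 65.7×0.719 + 144.0×1.94 + 294.7×0.229 = 394.0846
Σ mᵢcᵢTᵢ = 47.2383×29.2 + 279.36×45.3 + 67.4863×163.6 = 25075
T = 25075 / 394.0846 = 63.63 °C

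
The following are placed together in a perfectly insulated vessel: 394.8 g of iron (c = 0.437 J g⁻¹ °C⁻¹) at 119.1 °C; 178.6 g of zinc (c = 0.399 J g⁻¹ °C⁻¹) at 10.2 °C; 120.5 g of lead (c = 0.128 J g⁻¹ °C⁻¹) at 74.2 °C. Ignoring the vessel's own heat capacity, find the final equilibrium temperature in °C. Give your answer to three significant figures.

T_f = 86.5 °C

Σ mᵢcᵢ(T − Tᵢ) = 0  ⇒  T = Σ mᵢcᵢTᵢ / Σ mᵢcᵢ
Σ mᵢcᵢ = 394.8×0.437 + 178.6×0.399 + 120.5×0.128 = 259.2130
Σ mᵢcᵢTᵢ = 172.5276×119.1 + 71.2614×10.2 + 15.424×74.2 = 22419
T = 22419 / 259.2130 = 86.49 °C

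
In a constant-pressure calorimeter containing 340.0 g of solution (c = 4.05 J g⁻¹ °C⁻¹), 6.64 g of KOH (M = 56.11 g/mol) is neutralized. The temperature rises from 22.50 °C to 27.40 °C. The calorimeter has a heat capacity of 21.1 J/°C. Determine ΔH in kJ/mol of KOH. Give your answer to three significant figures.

|ΔT| = |27.40 − 22.50| = 4.90 °C
|q_surr| = (340.0 × 4.05 + 21.1) × 4.90 = 1398.1 × 4.90 = 6851 J
n(KOH) = 6.64 / 56.11 = 0.1183 mol
Temperature rose, so q_rxn = −|q_surr| = -6.851 kJ
ΔH = q_rxn / n = -57.91 kJ/mol

ΔH = -57.9 kJ/mol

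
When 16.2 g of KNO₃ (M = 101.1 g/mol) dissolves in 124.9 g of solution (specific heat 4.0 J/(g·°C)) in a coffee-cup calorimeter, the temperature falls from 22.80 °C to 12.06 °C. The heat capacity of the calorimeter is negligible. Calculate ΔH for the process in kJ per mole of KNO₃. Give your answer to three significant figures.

ΔH = 33.5 kJ/mol

|ΔT| = |12.06 − 22.80| = 10.74 °C
|q_surr| = (124.9 × 4.0) × 10.74 = 499.6 × 10.74 = 5366 J
n(KNO₃) = 16.2 / 101.1 = 0.1602 mol
Temperature fell, so q_rxn = +|q_surr| = 5.366 kJ
ΔH = q_rxn / n = 33.50 kJ/mol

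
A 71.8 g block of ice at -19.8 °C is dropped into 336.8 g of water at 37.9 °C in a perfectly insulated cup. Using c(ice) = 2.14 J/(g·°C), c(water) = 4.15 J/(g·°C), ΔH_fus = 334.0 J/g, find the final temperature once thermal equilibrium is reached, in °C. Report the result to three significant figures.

Heat to bring ice to 0 °C and melt it: q₁ = 71.8×2.14×19.8 + 71.8×334.0 = 27024 J
Heat the water can supply cooling to 0 °C: 336.8×4.15×37.9 = 52973.6 J > q₁, so all ice melts.
Energy balance: 336.8×4.15×(37.9 − T) = 27024 + 71.8×4.15×(T − 0)
1397.72(37.9 − T) = 27024 + 297.97 T
52973.6 − 27024 = 1695.69 T
T = 25949.6 / 1695.69 = 15.30 °C

T_f = 15.3 °C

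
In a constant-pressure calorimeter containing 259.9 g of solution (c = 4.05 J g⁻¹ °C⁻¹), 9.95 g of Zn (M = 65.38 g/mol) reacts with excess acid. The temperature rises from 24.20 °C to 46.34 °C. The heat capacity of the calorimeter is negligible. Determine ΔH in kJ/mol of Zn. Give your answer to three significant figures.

|ΔT| = |46.34 − 24.20| = 22.14 °C
|q_surr| = (259.9 × 4.05) × 22.14 = 1052.595 × 22.14 = 23300 J
n(Zn) = 9.95 / 65.38 = 0.1522 mol
Temperature rose, so q_rxn = −|q_surr| = -23.30 kJ
ΔH = q_rxn / n = -153.1 kJ/mol

ΔH = -153 kJ/mol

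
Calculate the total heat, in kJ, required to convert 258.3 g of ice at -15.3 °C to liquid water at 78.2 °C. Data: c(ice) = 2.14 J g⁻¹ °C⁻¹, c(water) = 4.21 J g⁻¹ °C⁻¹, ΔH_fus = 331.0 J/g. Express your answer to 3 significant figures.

q1 (heat ice -15.3→0.0 °C): 258.3 × 2.14 × 15.3 = 8457 J
q2 (melt at 0 °C): 258.3 × 331.0 = 85497 J
q3 (heat water 0.0→78.2 °C): 258.3 × 4.21 × 78.2 = 85038 J
Total: 8457 + 85497 + 85038 = 178992 J = 179 kJ

q = 179 kJ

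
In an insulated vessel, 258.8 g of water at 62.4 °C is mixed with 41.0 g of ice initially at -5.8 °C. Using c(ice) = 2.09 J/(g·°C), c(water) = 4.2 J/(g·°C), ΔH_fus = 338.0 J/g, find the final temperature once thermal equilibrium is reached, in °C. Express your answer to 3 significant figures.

Heat to bring ice to 0 °C and melt it: q₁ = 41.0×2.09×5.8 + 41.0×338.0 = 14355 J
Heat the water can supply cooling to 0 °C: 258.8×4.2×62.4 = 67826.3 J > q₁, so all ice melts.
Energy balance: 258.8×4.2×(62.4 − T) = 14355 + 41.0×4.2×(T − 0)
1086.96(62.4 − T) = 14355 + 172.2 T
67826.3 − 14355 = 1259.16 T
T = 53471.3 / 1259.16 = 42.47 °C

T_f = 42.5 °C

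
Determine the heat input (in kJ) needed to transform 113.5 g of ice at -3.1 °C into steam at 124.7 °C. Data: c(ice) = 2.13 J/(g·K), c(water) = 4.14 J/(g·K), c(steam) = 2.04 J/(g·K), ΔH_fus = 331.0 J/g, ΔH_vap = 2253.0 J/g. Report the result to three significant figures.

q1 (heat ice -3.1→0.0 °C): 113.5 × 2.13 × 3.1 = 749 J
q2 (melt at 0 °C): 113.5 × 331.0 = 37569 J
q3 (heat water 0.0→100.0 °C): 113.5 × 4.14 × 100.0 = 46989 J
q4 (vaporize at 100 °C): 113.5 × 2253.0 = 255716 J
q5 (heat steam 100.0→124.7 °C): 113.5 × 2.04 × 24.7 = 5719 J
Total: 749 + 37569 + 46989 + 255716 + 5719 = 346742 J = 347 kJ

q = 347 kJ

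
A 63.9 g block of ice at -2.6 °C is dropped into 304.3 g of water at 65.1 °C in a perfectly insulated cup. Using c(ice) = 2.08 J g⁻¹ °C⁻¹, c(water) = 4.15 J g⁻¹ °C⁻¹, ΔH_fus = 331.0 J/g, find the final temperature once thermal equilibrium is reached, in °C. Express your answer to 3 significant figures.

Heat to bring ice to 0 °C and melt it: q₁ = 63.9×2.08×2.6 + 63.9×331.0 = 21496 J
Heat the water can supply cooling to 0 °C: 304.3×4.15×65.1 = 82211.2 J > q₁, so all ice melts.
Energy balance: 304.3×4.15×(65.1 − T) = 21496 + 63.9×4.15×(T − 0)
1262.845(65.1 − T) = 21496 + 265.185 T
82211.2 − 21496 = 1528.030 T
T = 60715.2 / 1528.030 = 39.73 °C

T_f = 39.7 °C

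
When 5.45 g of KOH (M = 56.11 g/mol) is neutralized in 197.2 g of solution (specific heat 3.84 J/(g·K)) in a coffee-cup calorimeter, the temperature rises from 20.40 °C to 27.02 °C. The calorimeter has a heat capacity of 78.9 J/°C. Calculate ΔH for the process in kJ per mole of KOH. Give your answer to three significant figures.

|ΔT| = |27.02 − 20.40| = 6.62 °C
|q_surr| = (197.2 × 3.84 + 78.9) × 6.62 = 836.148 × 6.62 = 5535 J
n(KOH) = 5.45 / 56.11 = 0.09713 mol
Temperature rose, so q_rxn = −|q_surr| = -5.535 kJ
ΔH = q_rxn / n = -56.99 kJ/mol

ΔH = -57.0 kJ/mol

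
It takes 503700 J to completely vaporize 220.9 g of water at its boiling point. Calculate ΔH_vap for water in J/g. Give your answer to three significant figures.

ΔH_vap = 2280 J/g

ΔH_vap = q / m = 503700 / 220.9 = 2280 J/g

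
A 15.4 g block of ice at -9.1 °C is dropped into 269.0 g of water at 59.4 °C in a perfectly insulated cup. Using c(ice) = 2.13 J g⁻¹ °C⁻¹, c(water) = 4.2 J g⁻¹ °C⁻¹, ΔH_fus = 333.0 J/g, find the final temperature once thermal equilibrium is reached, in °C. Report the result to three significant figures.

T_f = 51.6 °C

Heat to bring ice to 0 °C and melt it: q₁ = 15.4×2.13×9.1 + 15.4×333.0 = 5426.7 J
Heat the water can supply cooling to 0 °C: 269.0×4.2×59.4 = 67110.1 J > q₁, so all ice melts.
Energy balance: 269.0×4.2×(59.4 − T) = 5426.7 + 15.4×4.2×(T − 0)
1129.8(59.4 − T) = 5426.7 + 64.68 T
67110.1 − 5426.7 = 1194.48 T
T = 61683.4 / 1194.48 = 51.64 °C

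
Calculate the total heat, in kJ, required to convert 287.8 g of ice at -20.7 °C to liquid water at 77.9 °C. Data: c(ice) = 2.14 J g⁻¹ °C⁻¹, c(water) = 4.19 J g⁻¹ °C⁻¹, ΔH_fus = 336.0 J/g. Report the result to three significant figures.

q = 203 kJ

q1 (heat ice -20.7→0.0 °C): 287.8 × 2.14 × 20.7 = 12749 J
q2 (melt at 0 °C): 287.8 × 336.0 = 96701 J
q3 (heat water 0.0→77.9 °C): 287.8 × 4.19 × 77.9 = 93938 J
Total: 12749 + 96701 + 93938 = 203388 J = 203 kJ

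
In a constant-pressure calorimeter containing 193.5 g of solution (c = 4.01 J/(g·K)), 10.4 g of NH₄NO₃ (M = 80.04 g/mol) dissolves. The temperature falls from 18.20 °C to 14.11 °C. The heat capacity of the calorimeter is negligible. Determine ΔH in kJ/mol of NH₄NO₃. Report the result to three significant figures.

ΔH = 24.4 kJ/mol

|ΔT| = |14.11 − 18.20| = 4.09 °C
|q_surr| = (193.5 × 4.01) × 4.09 = 775.935 × 4.09 = 3174 J
n(NH₄NO₃) = 10.4 / 80.04 = 0.1299 mol
Temperature fell, so q_rxn = +|q_surr| = 3.174 kJ
ΔH = q_rxn / n = 24.43 kJ/mol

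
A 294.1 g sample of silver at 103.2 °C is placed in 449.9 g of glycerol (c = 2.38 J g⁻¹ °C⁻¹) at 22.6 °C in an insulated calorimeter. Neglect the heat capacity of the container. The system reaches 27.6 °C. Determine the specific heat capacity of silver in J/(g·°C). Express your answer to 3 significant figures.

q_gained = (449.9 × 2.38) × (27.6 − 22.6) = 5354 J
q_lost = 294.1 × c × (103.2 − 27.6) = 22233.96 c
Set equal: c = 5354 / 22233.96 = 0.241 J/(g·°C)

c = 0.241 J/(g·°C)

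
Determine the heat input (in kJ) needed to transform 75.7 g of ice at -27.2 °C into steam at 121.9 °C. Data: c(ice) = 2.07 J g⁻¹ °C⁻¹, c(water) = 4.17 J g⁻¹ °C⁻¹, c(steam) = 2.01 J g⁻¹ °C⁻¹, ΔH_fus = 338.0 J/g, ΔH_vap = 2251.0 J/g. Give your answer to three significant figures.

q1 (heat ice -27.2→0.0 °C): 75.7 × 2.07 × 27.2 = 4262 J
q2 (melt at 0 °C): 75.7 × 338.0 = 25587 J
q3 (heat water 0.0→100.0 °C): 75.7 × 4.17 × 100.0 = 31567 J
q4 (vaporize at 100 °C): 75.7 × 2251.0 = 170401 J
q5 (heat steam 100.0→121.9 °C): 75.7 × 2.01 × 21.9 = 3332 J
Total: 4262 + 25587 + 31567 + 170401 + 3332 = 235149 J = 235 kJ

q = 235 kJ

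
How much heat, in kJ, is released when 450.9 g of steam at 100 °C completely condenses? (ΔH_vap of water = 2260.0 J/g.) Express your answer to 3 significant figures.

q = m × ΔH_vap = 450.9 × 2260.0 = 1019000 J = 1020 kJ

q = 1020 kJ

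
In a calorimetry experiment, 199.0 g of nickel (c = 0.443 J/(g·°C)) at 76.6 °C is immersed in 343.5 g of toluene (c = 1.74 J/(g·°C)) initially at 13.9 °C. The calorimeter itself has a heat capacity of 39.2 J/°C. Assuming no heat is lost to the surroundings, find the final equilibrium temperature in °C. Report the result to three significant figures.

T_f = 21.5 °C

Heat lost by nickel = heat gained by toluene + calorimeter.
(199.0)(0.443)(76.6 − T) = [(343.5)(1.74) + 39.2](T − 13.9)
88.157 (76.6 − T) = 636.89 (T − 13.9)
6752.8 − 88.157 T = 636.89 T − 8852.8
15605.6 = 725.047 T
T = 21.52 °C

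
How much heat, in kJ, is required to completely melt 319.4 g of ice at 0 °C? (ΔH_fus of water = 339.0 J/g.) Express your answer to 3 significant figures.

q = m × ΔH_fus = 319.4 × 339.0 = 108300 J = 108 kJ

q = 108 kJ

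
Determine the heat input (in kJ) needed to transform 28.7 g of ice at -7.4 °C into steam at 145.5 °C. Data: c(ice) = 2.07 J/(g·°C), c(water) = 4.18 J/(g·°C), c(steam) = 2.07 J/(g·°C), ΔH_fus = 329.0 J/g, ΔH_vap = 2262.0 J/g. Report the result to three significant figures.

q1 (heat ice -7.4→0.0 °C): 28.7 × 2.07 × 7.4 = 440 J
q2 (melt at 0 °C): 28.7 × 329.0 = 9442 J
q3 (heat water 0.0→100.0 °C): 28.7 × 4.18 × 100.0 = 11997 J
q4 (vaporize at 100 °C): 28.7 × 2262.0 = 64919 J
q5 (heat steam 100.0→145.5 °C): 28.7 × 2.07 × 45.5 = 2703 J
Total: 440 + 9442 + 11997 + 64919 + 2703 = 89501 J = 89.5 kJ

q = 89.5 kJ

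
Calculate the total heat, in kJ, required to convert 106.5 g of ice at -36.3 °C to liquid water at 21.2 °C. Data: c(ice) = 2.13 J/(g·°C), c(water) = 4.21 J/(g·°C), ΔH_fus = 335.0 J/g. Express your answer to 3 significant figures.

q1 (heat ice -36.3→0.0 °C): 106.5 × 2.13 × 36.3 = 8234 J
q2 (melt at 0 °C): 106.5 × 335.0 = 35678 J
q3 (heat water 0.0→21.2 °C): 106.5 × 4.21 × 21.2 = 9505 J
Total: 8234 + 35678 + 9505 = 53417 J = 53.4 kJ

q = 53.4 kJ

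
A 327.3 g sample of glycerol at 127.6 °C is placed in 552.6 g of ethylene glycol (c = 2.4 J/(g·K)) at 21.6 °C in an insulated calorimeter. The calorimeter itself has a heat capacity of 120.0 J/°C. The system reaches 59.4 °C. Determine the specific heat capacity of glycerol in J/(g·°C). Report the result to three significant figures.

c = 2.45 J/(g·°C)

q_gained = (552.6 × 2.4 + 120.0) × (59.4 − 21.6) = 54670 J
q_lost = 327.3 × c × (127.6 − 59.4) = 22321.86 c
Set equal: c = 54670 / 22321.86 = 2.45 J/(g·°C)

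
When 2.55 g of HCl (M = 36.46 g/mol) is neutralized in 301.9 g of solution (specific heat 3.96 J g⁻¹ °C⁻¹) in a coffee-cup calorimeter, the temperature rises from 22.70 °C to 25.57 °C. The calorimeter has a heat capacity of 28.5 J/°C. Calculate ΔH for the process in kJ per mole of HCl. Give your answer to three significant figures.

ΔH = -50.2 kJ/mol

|ΔT| = |25.57 − 22.70| = 2.87 °C
|q_surr| = (301.9 × 3.96 + 28.5) × 2.87 = 1224.024 × 2.87 = 3513 J
n(HCl) = 2.55 / 36.46 = 0.06994 mol
Temperature rose, so q_rxn = −|q_surr| = -3.513 kJ
ΔH = q_rxn / n = -50.23 kJ/mol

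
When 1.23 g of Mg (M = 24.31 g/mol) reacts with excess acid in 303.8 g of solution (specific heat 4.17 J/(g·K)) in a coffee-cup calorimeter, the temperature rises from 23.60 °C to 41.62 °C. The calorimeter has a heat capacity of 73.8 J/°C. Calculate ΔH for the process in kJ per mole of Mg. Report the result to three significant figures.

|ΔT| = |41.62 − 23.60| = 18.02 °C
|q_surr| = (303.8 × 4.17 + 73.8) × 18.02 = 1340.646 × 18.02 = 24160 J
n(Mg) = 1.23 / 24.31 = 0.05060 mol
Temperature rose, so q_rxn = −|q_surr| = -24.16 kJ
ΔH = q_rxn / n = -477.47 kJ/mol

ΔH = -477 kJ/mol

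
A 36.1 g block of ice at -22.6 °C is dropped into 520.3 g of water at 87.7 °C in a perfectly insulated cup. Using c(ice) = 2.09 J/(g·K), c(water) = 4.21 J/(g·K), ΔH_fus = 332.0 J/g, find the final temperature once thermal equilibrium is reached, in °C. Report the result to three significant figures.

Heat to bring ice to 0 °C and melt it: q₁ = 36.1×2.09×22.6 + 36.1×332.0 = 13690 J
Heat the water can supply cooling to 0 °C: 520.3×4.21×87.7 = 192104 J > q₁, so all ice melts.
Energy balance: 520.3×4.21×(87.7 − T) = 13690 + 36.1×4.21×(T − 0)
2190.463(87.7 − T) = 13690 + 151.981 T
192104 − 13690 = 2342.444 T
T = 178414 / 2342.444 = 76.17 °C

T_f = 76.2 °C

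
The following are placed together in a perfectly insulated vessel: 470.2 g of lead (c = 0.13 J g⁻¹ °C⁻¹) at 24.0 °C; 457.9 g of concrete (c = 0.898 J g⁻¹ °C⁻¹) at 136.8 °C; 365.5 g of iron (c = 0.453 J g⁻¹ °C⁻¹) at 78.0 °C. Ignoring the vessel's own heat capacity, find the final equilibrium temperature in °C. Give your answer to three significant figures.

T_f = 111 °C

Σ mᵢcᵢ(T − Tᵢ) = 0  ⇒  T = Σ mᵢcᵢTᵢ / Σ mᵢcᵢ
Σ mᵢcᵢ = 470.2×0.13 + 457.9×0.898 + 365.5×0.453 = 637.8917
Σ mᵢcᵢTᵢ = 61.126×24.0 + 411.1942×136.8 + 165.5715×78.0 = 70633
T = 70633 / 637.8917 = 110.7 °C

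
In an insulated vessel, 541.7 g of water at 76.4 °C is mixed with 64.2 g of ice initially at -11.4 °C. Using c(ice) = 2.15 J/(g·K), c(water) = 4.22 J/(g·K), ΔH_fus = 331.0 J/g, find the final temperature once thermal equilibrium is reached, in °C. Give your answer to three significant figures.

T_f = 59.4 °C

Heat to bring ice to 0 °C and melt it: q₁ = 64.2×2.15×11.4 + 64.2×331.0 = 22824 J
Heat the water can supply cooling to 0 °C: 541.7×4.22×76.4 = 174648 J > q₁, so all ice melts.
Energy balance: 541.7×4.22×(76.4 − T) = 22824 + 64.2×4.22×(T − 0)
2285.974(76.4 − T) = 22824 + 270.924 T
174648 − 22824 = 2556.898 T
T = 151824 / 2556.898 = 59.38 °C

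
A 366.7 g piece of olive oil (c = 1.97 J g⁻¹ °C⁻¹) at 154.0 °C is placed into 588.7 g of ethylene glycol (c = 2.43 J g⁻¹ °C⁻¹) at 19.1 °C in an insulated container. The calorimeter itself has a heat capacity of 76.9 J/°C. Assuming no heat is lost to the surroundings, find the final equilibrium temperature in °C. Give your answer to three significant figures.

Heat lost by olive oil = heat gained by ethylene glycol + calorimeter.
(366.7)(1.97)(154.0 − T) = [(588.7)(2.43) + 76.9](T − 19.1)
722.399 (154.0 − T) = 1507.441 (T − 19.1)
111250 − 722.399 T = 1507.441 T − 28792
140042 = 2229.840 T
T = 62.80 °C

T_f = 62.8 °C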